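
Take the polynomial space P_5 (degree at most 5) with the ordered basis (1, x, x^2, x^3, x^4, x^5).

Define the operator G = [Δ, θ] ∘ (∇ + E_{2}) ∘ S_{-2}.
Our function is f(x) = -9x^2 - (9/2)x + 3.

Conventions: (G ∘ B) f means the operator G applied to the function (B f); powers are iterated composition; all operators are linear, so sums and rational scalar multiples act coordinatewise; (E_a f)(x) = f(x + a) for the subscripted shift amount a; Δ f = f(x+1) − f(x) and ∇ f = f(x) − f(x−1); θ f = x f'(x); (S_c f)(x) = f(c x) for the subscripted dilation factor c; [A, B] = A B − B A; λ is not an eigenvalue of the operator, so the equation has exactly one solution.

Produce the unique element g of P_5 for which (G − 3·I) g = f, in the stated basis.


g(x) = 3x^2 + (19/2)x + 74/3

write g with unknown coordinates in the stated basis and equate coefficients in (G − 3·I) g = f
solving from the highest basis element down gives g = 3x^2 + (19/2)x + 74/3
check: G g = 24x + 77
so G g − 3·g = -9x^2 - (9/2)x + 3 = f ✓


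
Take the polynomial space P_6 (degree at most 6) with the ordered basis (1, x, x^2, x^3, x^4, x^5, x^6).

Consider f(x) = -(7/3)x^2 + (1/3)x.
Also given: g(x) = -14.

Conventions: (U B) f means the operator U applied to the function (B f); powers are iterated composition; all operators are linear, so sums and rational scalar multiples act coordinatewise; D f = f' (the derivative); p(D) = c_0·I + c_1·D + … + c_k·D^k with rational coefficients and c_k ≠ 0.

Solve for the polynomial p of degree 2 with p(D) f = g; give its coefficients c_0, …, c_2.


D^0 f = -(7/3)x^2 + (1/3)x
D^1 f = -(14/3)x + 1/3
D^2 f = -14/3
matching coefficients of g against c_0 f + c_1 Df + … from the top degree down determines the c_i
solution: c_0 = 0, c_1 = 0, c_2 = 3

p(D) = 3·D^2, i.e. c_0 = 0, c_1 = 0, c_2 = 3


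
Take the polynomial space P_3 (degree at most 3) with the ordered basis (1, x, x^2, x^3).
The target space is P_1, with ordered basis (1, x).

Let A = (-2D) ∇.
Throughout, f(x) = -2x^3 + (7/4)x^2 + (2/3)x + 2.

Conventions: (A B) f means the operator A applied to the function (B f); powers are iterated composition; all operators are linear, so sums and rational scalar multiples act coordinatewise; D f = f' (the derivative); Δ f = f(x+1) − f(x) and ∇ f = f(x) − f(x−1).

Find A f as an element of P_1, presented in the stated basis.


g(x) = 24x - 19

∇ f = -6x^2 + (19/2)x - 37/12
D ∇ f = -12x + 19/2
(-2D) ∇ f = 24x - 19


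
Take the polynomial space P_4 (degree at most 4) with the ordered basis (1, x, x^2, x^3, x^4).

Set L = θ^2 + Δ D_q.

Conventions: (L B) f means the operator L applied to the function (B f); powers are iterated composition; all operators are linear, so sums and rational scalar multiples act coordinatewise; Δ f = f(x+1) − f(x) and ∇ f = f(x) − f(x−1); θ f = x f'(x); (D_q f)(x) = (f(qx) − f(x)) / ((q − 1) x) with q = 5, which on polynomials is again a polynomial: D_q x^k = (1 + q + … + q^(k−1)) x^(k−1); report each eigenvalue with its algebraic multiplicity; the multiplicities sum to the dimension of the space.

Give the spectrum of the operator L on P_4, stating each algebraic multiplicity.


λ = 0 (multiplicity 1), λ = 1 (multiplicity 1), λ = 4 (multiplicity 1), λ = 9 (multiplicity 1), λ = 16 (multiplicity 1)

image of 1: 0
image of x: x
image of x^2: 4x^2 + 6
image of x^3: 9x^3 + 62x + 31
image of x^4: 16x^4 + 468x^2 + 468x + 156
the matrix is upper triangular; its diagonal is (0, 1, 4, 9, 16)
for a triangular matrix the eigenvalues are the diagonal entries, with algebraic multiplicity their repetition count


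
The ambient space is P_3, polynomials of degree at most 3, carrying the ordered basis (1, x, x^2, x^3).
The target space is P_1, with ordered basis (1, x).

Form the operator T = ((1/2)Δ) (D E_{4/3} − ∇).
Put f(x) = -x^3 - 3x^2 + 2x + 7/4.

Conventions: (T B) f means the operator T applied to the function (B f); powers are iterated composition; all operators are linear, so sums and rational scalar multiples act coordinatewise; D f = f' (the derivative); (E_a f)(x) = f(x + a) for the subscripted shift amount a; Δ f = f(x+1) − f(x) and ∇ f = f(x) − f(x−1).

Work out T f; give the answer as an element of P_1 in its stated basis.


E_{4/3} f = -x^3 - 7x^2 - (34/3)x - 355/108
D E_{4/3} f = -3x^2 - 14x - 34/3
∇ f = -3x^2 - 3x + 4
(-∇) f = 3x^2 + 3x - 4
(D E_{4/3} − ∇) f = -11x - 46/3
Δ (D E_{4/3} − ∇) f = -11
((1/2)Δ) (D E_{4/3} − ∇) f = -11/2

g(x) = -11/2


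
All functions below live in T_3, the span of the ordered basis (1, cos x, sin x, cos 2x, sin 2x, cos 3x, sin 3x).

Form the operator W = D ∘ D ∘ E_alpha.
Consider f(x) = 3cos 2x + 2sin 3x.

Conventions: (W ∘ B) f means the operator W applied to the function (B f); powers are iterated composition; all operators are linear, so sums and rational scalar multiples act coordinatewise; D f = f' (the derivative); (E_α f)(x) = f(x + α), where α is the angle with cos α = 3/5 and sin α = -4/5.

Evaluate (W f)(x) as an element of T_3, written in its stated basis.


E_alpha f = -(21/25)cos 2x + (72/25)sin 2x - (88/125)cos 3x - (234/125)sin 3x
D E_alpha f = (144/25)cos 2x + (42/25)sin 2x - (702/125)cos 3x + (264/125)sin 3x
D D E_alpha f = (84/25)cos 2x - (288/25)sin 2x + (792/125)cos 3x + (2106/125)sin 3x

g(x) = (84/25)cos 2x - (288/25)sin 2x + (792/125)cos 3x + (2106/125)sin 3x


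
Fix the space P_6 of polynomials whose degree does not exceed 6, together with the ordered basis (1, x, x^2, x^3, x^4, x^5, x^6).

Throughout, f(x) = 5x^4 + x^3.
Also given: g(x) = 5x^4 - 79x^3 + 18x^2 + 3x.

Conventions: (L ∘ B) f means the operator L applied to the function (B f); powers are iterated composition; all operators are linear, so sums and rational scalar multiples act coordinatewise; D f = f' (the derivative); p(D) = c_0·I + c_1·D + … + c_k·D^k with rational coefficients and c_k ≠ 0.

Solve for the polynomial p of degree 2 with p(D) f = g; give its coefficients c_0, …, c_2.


c_0 = 1, c_1 = -4, c_2 = 1/2

D^0 f = 5x^4 + x^3
D^1 f = 20x^3 + 3x^2
D^2 f = 60x^2 + 6x
matching coefficients of g against c_0 f + c_1 Df + … from the top degree down determines the c_i
solution: c_0 = 1, c_1 = -4, c_2 = 1/2


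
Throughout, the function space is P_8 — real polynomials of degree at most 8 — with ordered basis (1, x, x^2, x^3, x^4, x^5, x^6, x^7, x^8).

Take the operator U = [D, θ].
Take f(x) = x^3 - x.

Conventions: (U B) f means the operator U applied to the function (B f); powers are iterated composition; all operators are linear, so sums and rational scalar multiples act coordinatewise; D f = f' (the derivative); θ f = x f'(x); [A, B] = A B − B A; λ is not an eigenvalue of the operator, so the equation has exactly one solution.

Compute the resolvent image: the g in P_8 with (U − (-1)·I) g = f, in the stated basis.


write g with unknown coordinates in the stated basis and equate coefficients in (U − (-1)·I) g = f
solving from the highest basis element down gives g = x^3 - 3x^2 + 5x - 5
check: U g = 3x^2 - 6x + 5
so U g − (-1)·g = x^3 - x = f ✓

the image equals g(x) = x^3 - 3x^2 + 5x - 5


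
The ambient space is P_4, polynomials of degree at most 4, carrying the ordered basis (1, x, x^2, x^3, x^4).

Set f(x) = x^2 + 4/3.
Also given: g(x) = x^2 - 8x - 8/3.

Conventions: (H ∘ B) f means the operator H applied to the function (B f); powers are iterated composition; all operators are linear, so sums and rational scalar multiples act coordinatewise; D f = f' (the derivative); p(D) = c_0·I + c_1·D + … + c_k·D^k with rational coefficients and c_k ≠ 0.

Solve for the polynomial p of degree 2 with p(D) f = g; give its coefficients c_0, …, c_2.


c_0 = 1, c_1 = -4, c_2 = -2

D^0 f = x^2 + 4/3
D^1 f = 2x
D^2 f = 2
matching coefficients of g against c_0 f + c_1 Df + … from the top degree down determines the c_i
solution: c_0 = 1, c_1 = -4, c_2 = -2


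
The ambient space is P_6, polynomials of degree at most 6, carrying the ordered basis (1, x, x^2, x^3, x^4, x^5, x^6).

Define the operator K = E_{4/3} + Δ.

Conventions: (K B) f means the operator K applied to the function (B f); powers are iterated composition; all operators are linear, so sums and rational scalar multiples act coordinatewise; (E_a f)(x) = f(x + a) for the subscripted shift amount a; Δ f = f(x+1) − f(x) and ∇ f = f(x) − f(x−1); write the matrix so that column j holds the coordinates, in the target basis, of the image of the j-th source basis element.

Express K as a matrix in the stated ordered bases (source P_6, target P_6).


image of 1: 1
image of x: x + 7/3
image of x^2: x^2 + (14/3)x + 25/9
image of x^3: x^3 + 7x^2 + (25/3)x + 91/27
image of x^4: x^4 + (28/3)x^3 + (50/3)x^2 + (364/27)x + 337/81
image of x^5: x^5 + (35/3)x^4 + (250/9)x^3 + (910/27)x^2 + (1685/81)x + 1267/243
image of x^6: x^6 + 14x^5 + (125/3)x^4 + (1820/27)x^3 + (1685/27)x^2 + (2534/81)x + 4825/729
each image's coordinates form column j of the matrix

the matrix is [[1, 7/3, 25/9, 91/27, 337/81, 1267/243, 4825/729]; [0, 1, 14/3, 25/3, 364/27, 1685/81, 2534/81]; [0, 0, 1, 7, 50/3, 910/27, 1685/27]; [0, 0, 0, 1, 28/3, 250/9, 1820/27]; [0, 0, 0, 0, 1, 35/3, 125/3]; [0, 0, 0, 0, 0, 1, 14]; [0, 0, 0, 0, 0, 0, 1]] (rows listed top to bottom)


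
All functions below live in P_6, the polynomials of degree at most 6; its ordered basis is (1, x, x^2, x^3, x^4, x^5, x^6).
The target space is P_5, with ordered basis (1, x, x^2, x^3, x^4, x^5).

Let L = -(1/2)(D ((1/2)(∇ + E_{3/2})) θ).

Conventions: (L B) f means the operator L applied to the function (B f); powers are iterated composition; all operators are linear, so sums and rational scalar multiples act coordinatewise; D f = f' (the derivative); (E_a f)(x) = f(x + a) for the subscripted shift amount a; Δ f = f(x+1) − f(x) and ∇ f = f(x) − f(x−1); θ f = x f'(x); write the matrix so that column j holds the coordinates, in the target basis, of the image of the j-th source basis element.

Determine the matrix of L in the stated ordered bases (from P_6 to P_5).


image of 1: 0
image of x: -1/4
image of x^2: -x - 5/2
image of x^3: -(9/4)x^2 - (45/4)x - 45/16
image of x^4: -4x^3 - 30x^2 - 15x - 35/2
image of x^5: -(25/4)x^4 - (125/2)x^3 - (375/8)x^2 - (875/8)x - 1625/64
image of x^6: -9x^5 - (225/2)x^4 - (225/2)x^3 - (1575/4)x^2 - (2925/16)x - 2475/32
each image's coordinates form column j of the matrix

the matrix is [[0, -1/4, -5/2, -45/16, -35/2, -1625/64, -2475/32]; [0, 0, -1, -45/4, -15, -875/8, -2925/16]; [0, 0, 0, -9/4, -30, -375/8, -1575/4]; [0, 0, 0, 0, -4, -125/2, -225/2]; [0, 0, 0, 0, 0, -25/4, -225/2]; [0, 0, 0, 0, 0, 0, -9]] (rows listed top to bottom)


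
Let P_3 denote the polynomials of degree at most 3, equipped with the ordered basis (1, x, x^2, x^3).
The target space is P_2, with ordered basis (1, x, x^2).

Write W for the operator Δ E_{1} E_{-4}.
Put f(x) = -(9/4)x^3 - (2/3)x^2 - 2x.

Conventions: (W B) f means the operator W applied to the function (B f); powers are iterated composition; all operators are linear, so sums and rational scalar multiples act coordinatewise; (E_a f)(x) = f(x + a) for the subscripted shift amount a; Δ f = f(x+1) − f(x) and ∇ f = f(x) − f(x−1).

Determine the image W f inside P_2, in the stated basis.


E_{-4} f = -(9/4)x^3 + (79/3)x^2 - (314/3)x + 424/3
E_{1} E_{-4} f = -(9/4)x^3 + (235/12)x^2 - (235/4)x + 243/4
Δ E_{1} E_{-4} f = -(27/4)x^2 + (389/12)x - 497/12

the image equals g(x) = -(27/4)x^2 + (389/12)x - 497/12


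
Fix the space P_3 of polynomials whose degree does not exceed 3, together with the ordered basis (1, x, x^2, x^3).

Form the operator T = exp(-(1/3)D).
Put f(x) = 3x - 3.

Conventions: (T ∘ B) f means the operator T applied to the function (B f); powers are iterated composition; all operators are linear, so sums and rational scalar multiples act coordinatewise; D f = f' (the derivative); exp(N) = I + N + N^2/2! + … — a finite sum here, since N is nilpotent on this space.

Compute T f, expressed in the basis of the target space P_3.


order-1 term: -1
the series for exp(-(1/3)D) f terminates at order 1
exp(-(1/3)D) f = 3x - 4

the image equals g(x) = 3x - 4


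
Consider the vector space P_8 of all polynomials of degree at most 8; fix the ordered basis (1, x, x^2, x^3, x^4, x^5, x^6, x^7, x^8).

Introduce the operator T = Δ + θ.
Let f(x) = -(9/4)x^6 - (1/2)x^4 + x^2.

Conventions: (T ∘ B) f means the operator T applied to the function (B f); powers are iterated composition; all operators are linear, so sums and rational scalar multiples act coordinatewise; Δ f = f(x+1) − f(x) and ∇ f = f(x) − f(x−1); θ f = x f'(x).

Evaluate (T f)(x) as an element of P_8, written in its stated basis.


Δ f = -(27/2)x^5 - (135/4)x^4 - 47x^3 - (147/4)x^2 - (27/2)x - 7/4
θ f = -(27/2)x^6 - 2x^4 + 2x^2
(Δ + θ) f = -(27/2)x^6 - (27/2)x^5 - (143/4)x^4 - 47x^3 - (139/4)x^2 - (27/2)x - 7/4

the image equals g(x) = -(27/2)x^6 - (27/2)x^5 - (143/4)x^4 - 47x^3 - (139/4)x^2 - (27/2)x - 7/4


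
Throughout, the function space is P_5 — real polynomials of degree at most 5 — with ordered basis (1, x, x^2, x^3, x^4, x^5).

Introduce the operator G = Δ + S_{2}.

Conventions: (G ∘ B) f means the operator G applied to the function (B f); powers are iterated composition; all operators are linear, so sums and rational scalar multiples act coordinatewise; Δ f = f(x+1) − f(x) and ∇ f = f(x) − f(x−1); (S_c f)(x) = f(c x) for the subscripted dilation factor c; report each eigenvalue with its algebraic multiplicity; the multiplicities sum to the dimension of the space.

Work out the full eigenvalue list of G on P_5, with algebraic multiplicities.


λ = 1 (multiplicity 1), λ = 2 (multiplicity 1), λ = 4 (multiplicity 1), λ = 8 (multiplicity 1), λ = 16 (multiplicity 1), λ = 32 (multiplicity 1)

image of 1: 1
image of x: 2x + 1
image of x^2: 4x^2 + 2x + 1
image of x^3: 8x^3 + 3x^2 + 3x + 1
image of x^4: 16x^4 + 4x^3 + 6x^2 + 4x + 1
image of x^5: 32x^5 + 5x^4 + 10x^3 + 10x^2 + 5x + 1
the matrix is upper triangular; its diagonal is (1, 2, 4, 8, 16, 32)
for a triangular matrix the eigenvalues are the diagonal entries, with algebraic multiplicity their repetition count


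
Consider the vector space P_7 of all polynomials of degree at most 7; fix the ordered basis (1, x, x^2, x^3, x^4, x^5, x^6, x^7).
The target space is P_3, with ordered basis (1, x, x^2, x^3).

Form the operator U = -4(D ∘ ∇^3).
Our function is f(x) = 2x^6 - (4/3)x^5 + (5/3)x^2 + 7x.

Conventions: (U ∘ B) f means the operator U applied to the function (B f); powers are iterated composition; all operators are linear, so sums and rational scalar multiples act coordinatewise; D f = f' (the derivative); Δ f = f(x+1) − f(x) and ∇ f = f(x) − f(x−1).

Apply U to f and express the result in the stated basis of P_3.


∇ f = 12x^5 - (110/3)x^4 + (160/3)x^3 - (130/3)x^2 + 22x + 2
∇ ∇ f = 60x^4 - (800/3)x^3 + 500x^2 - (1360/3)x + 502/3
∇ ∇ ∇ f = 240x^3 - 1160x^2 + 2040x - 1280
D ∇^3 f = 720x^2 - 2320x + 2040
(-4(D ∘ ∇^3)) f = -2880x^2 + 9280x - 8160

the result is g(x) = -2880x^2 + 9280x - 8160


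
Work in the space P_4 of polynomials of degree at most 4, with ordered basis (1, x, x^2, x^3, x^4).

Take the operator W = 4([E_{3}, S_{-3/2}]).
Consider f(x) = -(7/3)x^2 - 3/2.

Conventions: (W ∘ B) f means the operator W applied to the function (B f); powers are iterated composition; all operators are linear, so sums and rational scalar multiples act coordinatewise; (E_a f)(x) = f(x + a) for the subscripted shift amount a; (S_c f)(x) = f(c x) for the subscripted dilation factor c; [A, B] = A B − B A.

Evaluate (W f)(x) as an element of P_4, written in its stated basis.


the image equals g(x) = -210x - 105

S_{-3/2} f = -(21/4)x^2 - 3/2
E_{3} S_{-3/2} f = -(21/4)x^2 - (63/2)x - 195/4
E_{3} f = -(7/3)x^2 - 14x - 45/2
S_{-3/2} E_{3} f = -(21/4)x^2 + 21x - 45/2
[E_{3}, S_{-3/2}] f = -(105/2)x - 105/4
(4([E_{3}, S_{-3/2}])) f = -210x - 105


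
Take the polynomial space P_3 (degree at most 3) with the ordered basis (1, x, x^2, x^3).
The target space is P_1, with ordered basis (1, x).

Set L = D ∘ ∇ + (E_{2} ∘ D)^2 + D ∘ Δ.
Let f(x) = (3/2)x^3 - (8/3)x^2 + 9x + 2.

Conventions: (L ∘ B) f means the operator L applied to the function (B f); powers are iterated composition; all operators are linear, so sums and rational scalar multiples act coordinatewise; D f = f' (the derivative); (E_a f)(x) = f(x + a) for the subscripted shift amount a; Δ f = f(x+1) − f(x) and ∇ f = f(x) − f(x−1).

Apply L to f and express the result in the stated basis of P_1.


∇ f = (9/2)x^2 - (59/6)x + 79/6
D ∇ f = 9x - 59/6
D f = (9/2)x^2 - (16/3)x + 9
E_{2} D f = (9/2)x^2 + (38/3)x + 49/3
D (E_{2} ∘ D) f = 9x + 38/3
E_{2} D (E_{2} ∘ D) f = 9x + 92/3
Δ f = (9/2)x^2 - (5/6)x + 47/6
D Δ f = 9x - 5/6
(D ∘ ∇ + (E_{2} ∘ D)^2 + D ∘ Δ) f = 27x + 20

g(x) = 27x + 20


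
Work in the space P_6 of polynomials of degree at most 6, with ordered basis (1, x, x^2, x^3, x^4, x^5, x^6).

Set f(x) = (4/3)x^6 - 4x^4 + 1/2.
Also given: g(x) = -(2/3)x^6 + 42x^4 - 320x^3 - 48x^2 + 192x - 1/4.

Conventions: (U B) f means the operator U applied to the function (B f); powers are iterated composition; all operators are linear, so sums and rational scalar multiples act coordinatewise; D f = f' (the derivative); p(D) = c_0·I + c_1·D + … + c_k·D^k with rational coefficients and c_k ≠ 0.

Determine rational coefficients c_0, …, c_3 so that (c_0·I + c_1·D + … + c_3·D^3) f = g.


p(D) = -(1/2)·I + D^2 − 2·D^3, i.e. c_0 = -1/2, c_1 = 0, c_2 = 1, c_3 = -2

D^0 f = (4/3)x^6 - 4x^4 + 1/2
D^1 f = 8x^5 - 16x^3
D^2 f = 40x^4 - 48x^2
D^3 f = 160x^3 - 96x
matching coefficients of g against c_0 f + c_1 Df + … from the top degree down determines the c_i
solution: c_0 = -1/2, c_1 = 0, c_2 = 1, c_3 = -2


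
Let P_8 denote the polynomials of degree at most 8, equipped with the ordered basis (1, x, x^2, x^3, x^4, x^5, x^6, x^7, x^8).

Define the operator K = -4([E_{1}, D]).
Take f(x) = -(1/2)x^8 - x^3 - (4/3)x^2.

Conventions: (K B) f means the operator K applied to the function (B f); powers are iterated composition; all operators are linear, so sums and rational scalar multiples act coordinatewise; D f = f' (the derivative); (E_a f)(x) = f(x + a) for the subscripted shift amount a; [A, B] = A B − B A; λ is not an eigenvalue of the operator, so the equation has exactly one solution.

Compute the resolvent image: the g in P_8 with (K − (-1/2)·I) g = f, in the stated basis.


write g with unknown coordinates in the stated basis and equate coefficients in (K − (-1/2)·I) g = f
solving from the highest basis element down gives g = -x^8 - 2x^3 - (8/3)x^2
check: K g = 0
so K g − (-1/2)·g = -(1/2)x^8 - x^3 - (4/3)x^2 = f ✓

the image equals g(x) = -x^8 - 2x^3 - (8/3)x^2


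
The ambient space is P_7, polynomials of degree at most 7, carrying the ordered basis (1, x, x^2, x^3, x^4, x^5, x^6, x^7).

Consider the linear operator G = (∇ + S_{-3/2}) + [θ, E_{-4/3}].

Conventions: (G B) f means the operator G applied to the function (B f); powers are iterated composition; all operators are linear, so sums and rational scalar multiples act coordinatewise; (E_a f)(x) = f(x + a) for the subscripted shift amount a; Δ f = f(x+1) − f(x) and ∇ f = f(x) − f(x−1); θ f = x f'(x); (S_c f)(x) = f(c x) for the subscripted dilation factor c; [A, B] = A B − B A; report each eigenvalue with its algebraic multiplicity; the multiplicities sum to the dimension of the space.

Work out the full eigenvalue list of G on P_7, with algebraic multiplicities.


λ = -2187/128 (multiplicity 1), λ = -243/32 (multiplicity 1), λ = -27/8 (multiplicity 1), λ = -3/2 (multiplicity 1), λ = 1 (multiplicity 1), λ = 9/4 (multiplicity 1), λ = 81/16 (multiplicity 1), λ = 729/64 (multiplicity 1)

image of 1: 1
image of x: -(3/2)x + 7/3
image of x^2: (9/4)x^2 + (14/3)x - 41/9
image of x^3: -(27/8)x^3 + 7x^2 - (41/3)x + 73/9
image of x^4: (81/16)x^4 + (28/3)x^3 - (82/3)x^2 + (292/9)x - 1105/81
image of x^5: -(243/32)x^5 + (35/3)x^4 - (410/9)x^3 + (730/9)x^2 - (5525/81)x + 5363/243
image of x^6: (729/64)x^6 + 14x^5 - (205/3)x^4 + (1460/9)x^3 - (5525/27)x^2 + (10726/81)x - 8435/243
image of x^7: -(2187/128)x^7 + (49/3)x^6 - (287/3)x^5 + (2555/9)x^4 - (38675/81)x^3 + (37541/81)x^2 - (59045/243)x + 116875/2187
the matrix is upper triangular; its diagonal is (1, -3/2, 9/4, -27/8, 81/16, -243/32, 729/64, -2187/128)
for a triangular matrix the eigenvalues are the diagonal entries, with algebraic multiplicity their repetition count


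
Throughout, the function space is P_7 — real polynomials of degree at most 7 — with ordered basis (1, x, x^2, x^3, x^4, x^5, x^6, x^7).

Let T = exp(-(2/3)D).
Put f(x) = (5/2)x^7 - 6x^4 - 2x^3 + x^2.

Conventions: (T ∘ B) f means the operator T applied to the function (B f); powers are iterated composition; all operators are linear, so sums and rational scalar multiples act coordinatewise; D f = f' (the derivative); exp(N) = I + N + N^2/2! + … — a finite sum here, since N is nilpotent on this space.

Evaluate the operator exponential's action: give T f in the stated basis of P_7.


order-1 term: -(35/3)x^6 + 16x^3 + 4x^2 - (4/3)x
order-2 term: (70/3)x^5 - 16x^2 - (8/3)x + 4/9
order-3 term: -(700/27)x^4 + (64/9)x + 16/27
order-4 term: (1400/81)x^3 - 32/27
order-5 term: -(560/81)x^2
order-6 term: (1120/729)x
order-7 term: -320/2187
the series for exp(-(2/3)D) f terminates at order 7
exp(-(2/3)D) f = (5/2)x^7 - (35/3)x^6 + (70/3)x^5 - (862/27)x^4 + (2534/81)x^3 - (1451/81)x^2 + (3388/729)x - 644/2187

the result is g(x) = (5/2)x^7 - (35/3)x^6 + (70/3)x^5 - (862/27)x^4 + (2534/81)x^3 - (1451/81)x^2 + (3388/729)x - 644/2187


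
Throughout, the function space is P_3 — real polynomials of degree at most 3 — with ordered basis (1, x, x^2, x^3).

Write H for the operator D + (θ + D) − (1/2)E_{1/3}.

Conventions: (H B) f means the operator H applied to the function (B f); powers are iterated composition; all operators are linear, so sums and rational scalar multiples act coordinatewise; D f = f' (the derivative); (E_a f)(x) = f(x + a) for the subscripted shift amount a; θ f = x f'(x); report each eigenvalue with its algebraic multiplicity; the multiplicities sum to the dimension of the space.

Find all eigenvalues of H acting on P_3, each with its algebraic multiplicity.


image of 1: -1/2
image of x: (1/2)x + 11/6
image of x^2: (3/2)x^2 + (11/3)x - 1/18
image of x^3: (5/2)x^3 + (11/2)x^2 - (1/6)x - 1/54
the matrix is upper triangular; its diagonal is (-1/2, 1/2, 3/2, 5/2)
for a triangular matrix the eigenvalues are the diagonal entries, with algebraic multiplicity their repetition count

λ = -1/2 (multiplicity 1), λ = 1/2 (multiplicity 1), λ = 3/2 (multiplicity 1), λ = 5/2 (multiplicity 1)


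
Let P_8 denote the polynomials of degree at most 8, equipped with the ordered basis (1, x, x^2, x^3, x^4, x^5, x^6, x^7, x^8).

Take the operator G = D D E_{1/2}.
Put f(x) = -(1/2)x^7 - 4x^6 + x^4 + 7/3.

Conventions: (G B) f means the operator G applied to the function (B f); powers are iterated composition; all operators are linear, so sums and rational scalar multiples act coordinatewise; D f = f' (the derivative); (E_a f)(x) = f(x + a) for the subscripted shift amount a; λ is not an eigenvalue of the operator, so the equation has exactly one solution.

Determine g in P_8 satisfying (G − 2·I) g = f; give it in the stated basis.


write g with unknown coordinates in the stated basis and equate coefficients in (G − 2·I) g = f
solving from the highest basis element down gives g = (1/4)x^7 + 2x^6 + (21/4)x^5 + (341/8)x^4 + (1005/8)x^3 + (6177/16)x^2 + (44073/64)x + 248015/384
check: G g = (21/2)x^5 + (345/4)x^4 + (1005/4)x^3 + (6177/8)x^2 + (44073/32)x + 82821/64
so G g − 2·g = -(1/2)x^7 - 4x^6 + x^4 + 7/3 = f ✓

the result is g(x) = (1/4)x^7 + 2x^6 + (21/4)x^5 + (341/8)x^4 + (1005/8)x^3 + (6177/16)x^2 + (44073/64)x + 248015/384


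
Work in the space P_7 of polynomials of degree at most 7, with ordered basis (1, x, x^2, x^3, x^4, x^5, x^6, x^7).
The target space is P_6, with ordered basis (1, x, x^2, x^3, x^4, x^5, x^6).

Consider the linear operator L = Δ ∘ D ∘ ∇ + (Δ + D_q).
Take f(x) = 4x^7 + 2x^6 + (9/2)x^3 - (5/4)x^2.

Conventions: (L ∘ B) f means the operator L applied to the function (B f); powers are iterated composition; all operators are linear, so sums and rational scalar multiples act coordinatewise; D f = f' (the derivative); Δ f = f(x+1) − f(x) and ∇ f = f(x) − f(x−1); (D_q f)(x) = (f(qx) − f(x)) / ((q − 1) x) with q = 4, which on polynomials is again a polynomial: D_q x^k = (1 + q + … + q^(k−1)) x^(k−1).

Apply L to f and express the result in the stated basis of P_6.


g(x) = 21872x^6 + 2826x^5 + 1010x^4 + 420x^3 + 1062x^2 + (659/4)x + 369/4

∇ f = 28x^6 - 72x^5 + 110x^4 - 100x^3 + (135/2)x^2 - 32x + 31/4
D ∇ f = 168x^5 - 360x^4 + 440x^3 - 300x^2 + 135x - 32
Δ D ∇ f = 840x^4 + 240x^3 + 840x^2 + 120x + 83
Δ f = 28x^6 + 96x^5 + 170x^4 + 180x^3 + (255/2)x^2 + 51x + 37/4
D_q f = 21844x^6 + 2730x^5 + (189/2)x^2 - (25/4)x
(Δ + D_q) f = 21872x^6 + 2826x^5 + 170x^4 + 180x^3 + 222x^2 + (179/4)x + 37/4
(Δ ∘ D ∘ ∇ + (Δ + D_q)) f = 21872x^6 + 2826x^5 + 1010x^4 + 420x^3 + 1062x^2 + (659/4)x + 369/4


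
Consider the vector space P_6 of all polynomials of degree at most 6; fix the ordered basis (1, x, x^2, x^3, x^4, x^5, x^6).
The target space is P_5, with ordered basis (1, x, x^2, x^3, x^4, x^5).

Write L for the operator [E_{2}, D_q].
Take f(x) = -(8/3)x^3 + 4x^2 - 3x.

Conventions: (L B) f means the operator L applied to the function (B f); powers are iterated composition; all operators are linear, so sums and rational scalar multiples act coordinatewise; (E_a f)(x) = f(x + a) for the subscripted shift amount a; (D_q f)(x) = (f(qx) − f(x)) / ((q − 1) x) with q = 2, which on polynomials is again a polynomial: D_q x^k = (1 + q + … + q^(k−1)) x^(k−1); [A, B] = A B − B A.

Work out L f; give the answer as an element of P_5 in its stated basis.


the result is g(x) = -(80/3)x - 104/3

D_q f = -(56/3)x^2 + 12x - 3
E_{2} D_q f = -(56/3)x^2 - (188/3)x - 161/3
E_{2} f = -(8/3)x^3 - 12x^2 - 19x - 34/3
D_q E_{2} f = -(56/3)x^2 - 36x - 19
[E_{2}, D_q] f = -(80/3)x - 104/3


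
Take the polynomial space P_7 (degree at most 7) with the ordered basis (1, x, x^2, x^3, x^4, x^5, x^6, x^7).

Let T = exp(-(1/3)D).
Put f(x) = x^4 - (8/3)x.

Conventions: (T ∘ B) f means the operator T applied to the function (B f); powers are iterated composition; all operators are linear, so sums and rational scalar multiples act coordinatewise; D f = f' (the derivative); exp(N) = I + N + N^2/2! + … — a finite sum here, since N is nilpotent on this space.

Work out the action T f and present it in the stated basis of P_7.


the image equals g(x) = x^4 - (4/3)x^3 + (2/3)x^2 - (76/27)x + 73/81

order-1 term: -(4/3)x^3 + 8/9
order-2 term: (2/3)x^2
order-3 term: -(4/27)x
order-4 term: 1/81
the series for exp(-(1/3)D) f terminates at order 4
exp(-(1/3)D) f = x^4 - (4/3)x^3 + (2/3)x^2 - (76/27)x + 73/81


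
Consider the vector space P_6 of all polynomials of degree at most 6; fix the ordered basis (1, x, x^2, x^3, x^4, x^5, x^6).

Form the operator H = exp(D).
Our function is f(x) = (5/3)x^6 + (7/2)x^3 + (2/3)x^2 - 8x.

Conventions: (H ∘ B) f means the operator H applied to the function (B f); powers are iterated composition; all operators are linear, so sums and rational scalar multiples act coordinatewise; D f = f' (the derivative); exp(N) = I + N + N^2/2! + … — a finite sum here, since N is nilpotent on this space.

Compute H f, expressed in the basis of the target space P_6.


order-1 term: 10x^5 + (21/2)x^2 + (4/3)x - 8
order-2 term: 25x^4 + (21/2)x + 2/3
order-3 term: (100/3)x^3 + 7/2
order-4 term: 25x^2
order-5 term: 10x
order-6 term: 5/3
the series for exp(D) f terminates at order 6
exp(D) f = (5/3)x^6 + 10x^5 + 25x^4 + (221/6)x^3 + (217/6)x^2 + (83/6)x - 13/6

g(x) = (5/3)x^6 + 10x^5 + 25x^4 + (221/6)x^3 + (217/6)x^2 + (83/6)x - 13/6


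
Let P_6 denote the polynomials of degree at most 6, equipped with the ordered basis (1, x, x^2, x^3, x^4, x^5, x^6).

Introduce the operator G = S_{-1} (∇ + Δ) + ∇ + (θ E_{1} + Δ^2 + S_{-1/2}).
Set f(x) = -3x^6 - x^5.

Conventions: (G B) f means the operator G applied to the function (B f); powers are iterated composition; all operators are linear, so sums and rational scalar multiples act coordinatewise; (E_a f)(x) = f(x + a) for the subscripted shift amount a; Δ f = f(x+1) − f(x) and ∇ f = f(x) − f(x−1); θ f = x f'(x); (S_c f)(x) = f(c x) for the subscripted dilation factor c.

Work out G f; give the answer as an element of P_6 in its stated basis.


g(x) = -(1155/64)x^6 - (2463/32)x^5 - 260x^4 - 520x^3 - 785x^2 - 610x - 216

∇ f = -18x^5 + 40x^4 - 50x^3 + 35x^2 - 13x + 2
Δ f = -18x^5 - 50x^4 - 70x^3 - 55x^2 - 23x - 4
(∇ + Δ) f = -36x^5 - 10x^4 - 120x^3 - 20x^2 - 36x - 2
S_{-1} (∇ + Δ) f = 36x^5 - 10x^4 + 120x^3 - 20x^2 + 36x - 2
∇ f = -18x^5 + 40x^4 - 50x^3 + 35x^2 - 13x + 2
E_{1} f = -3x^6 - 19x^5 - 50x^4 - 70x^3 - 55x^2 - 23x - 4
θ E_{1} f = -18x^6 - 95x^5 - 200x^4 - 210x^3 - 110x^2 - 23x
Δ f = -18x^5 - 50x^4 - 70x^3 - 55x^2 - 23x - 4
Δ Δ f = -90x^4 - 380x^3 - 690x^2 - 610x - 216
S_{-1/2} f = -(3/64)x^6 + (1/32)x^5
(θ E_{1} + Δ^2 + S_{-1/2}) f = -(1155/64)x^6 - (3039/32)x^5 - 290x^4 - 590x^3 - 800x^2 - 633x - 216
(S_{-1} (∇ + Δ) + ∇ + (θ E_{1} + Δ^2 + S_{-1/2})) f = -(1155/64)x^6 - (2463/32)x^5 - 260x^4 - 520x^3 - 785x^2 - 610x - 216


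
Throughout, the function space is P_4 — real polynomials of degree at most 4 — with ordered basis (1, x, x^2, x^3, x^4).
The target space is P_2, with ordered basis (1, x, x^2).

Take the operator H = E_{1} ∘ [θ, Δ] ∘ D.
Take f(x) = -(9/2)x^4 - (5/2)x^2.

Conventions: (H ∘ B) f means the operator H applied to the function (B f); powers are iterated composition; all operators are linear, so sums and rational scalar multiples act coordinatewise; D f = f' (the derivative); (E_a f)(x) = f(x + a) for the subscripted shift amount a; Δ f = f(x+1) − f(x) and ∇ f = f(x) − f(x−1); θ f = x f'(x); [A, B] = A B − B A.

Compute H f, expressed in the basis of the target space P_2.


D f = -18x^3 - 5x
Δ D f = -54x^2 - 54x - 23
θ Δ D f = -108x^2 - 54x
θ D f = -54x^3 - 5x
Δ θ D f = -162x^2 - 162x - 59
[θ, Δ] D f = 54x^2 + 108x + 59
E_{1} [θ, Δ] D f = 54x^2 + 216x + 221

the result is g(x) = 54x^2 + 216x + 221


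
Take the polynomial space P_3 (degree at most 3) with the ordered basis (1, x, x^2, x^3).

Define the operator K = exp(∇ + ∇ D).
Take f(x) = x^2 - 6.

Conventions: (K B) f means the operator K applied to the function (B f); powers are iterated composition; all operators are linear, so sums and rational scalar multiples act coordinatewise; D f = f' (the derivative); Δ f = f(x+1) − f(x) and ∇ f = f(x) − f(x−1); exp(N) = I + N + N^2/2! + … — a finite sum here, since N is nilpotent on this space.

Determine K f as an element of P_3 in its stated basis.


order-1 term: 2x + 1
order-2 term: 1
the series for exp(∇ + ∇ D) f terminates at order 2
exp(∇ + ∇ D) f = x^2 + 2x - 4

the result is g(x) = x^2 + 2x - 4


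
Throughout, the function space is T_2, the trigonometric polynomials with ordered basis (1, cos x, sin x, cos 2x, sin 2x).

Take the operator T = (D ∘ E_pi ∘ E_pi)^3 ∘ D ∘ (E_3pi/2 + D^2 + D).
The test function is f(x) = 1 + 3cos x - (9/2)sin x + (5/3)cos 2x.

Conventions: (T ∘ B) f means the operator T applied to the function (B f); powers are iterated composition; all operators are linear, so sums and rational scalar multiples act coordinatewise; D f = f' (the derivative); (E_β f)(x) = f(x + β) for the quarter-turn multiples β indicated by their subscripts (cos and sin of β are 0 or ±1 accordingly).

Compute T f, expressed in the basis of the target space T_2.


g(x) = -3cos x + (9/2)sin x - (400/3)cos 2x - (160/3)sin 2x

E_3pi/2 f = 1 + (9/2)cos x + 3sin x - (5/3)cos 2x
D f = -(9/2)cos x - 3sin x - (10/3)sin 2x
D D f = -3cos x + (9/2)sin x - (20/3)cos 2x
D f = -(9/2)cos x - 3sin x - (10/3)sin 2x
(E_3pi/2 + D^2 + D) f = 1 - 3cos x + (9/2)sin x - (25/3)cos 2x - (10/3)sin 2x
D (E_3pi/2 + D^2 + D) f = (9/2)cos x + 3sin x - (20/3)cos 2x + (50/3)sin 2x
E_pi D (E_3pi/2 + D^2 + D) f = -(9/2)cos x - 3sin x - (20/3)cos 2x + (50/3)sin 2x
E_pi E_pi D (E_3pi/2 + D^2 + D) f = (9/2)cos x + 3sin x - (20/3)cos 2x + (50/3)sin 2x
D E_pi E_pi D (E_3pi/2 + D^2 + D) f = 3cos x - (9/2)sin x + (100/3)cos 2x + (40/3)sin 2x
E_pi (D ∘ E_pi ∘ E_pi) D (E_3pi/2 + D^2 + D) f = -3cos x + (9/2)sin x + (100/3)cos 2x + (40/3)sin 2x
E_pi E_pi (D ∘ E_pi ∘ E_pi) D (E_3pi/2 + D^2 + D) f = 3cos x - (9/2)sin x + (100/3)cos 2x + (40/3)sin 2x
D E_pi E_pi (D ∘ E_pi ∘ E_pi) D (E_3pi/2 + D^2 + D) f = -(9/2)cos x - 3sin x + (80/3)cos 2x - (200/3)sin 2x
E_pi (D ∘ E_pi ∘ E_pi) (D ∘ E_pi ∘ E_pi) D (E_3pi/2 + D^2 + D) f = (9/2)cos x + 3sin x + (80/3)cos 2x - (200/3)sin 2x
E_pi E_pi (D ∘ E_pi ∘ E_pi) (D ∘ E_pi ∘ E_pi) D (E_3pi/2 + D^2 + D) f = -(9/2)cos x - 3sin x + (80/3)cos 2x - (200/3)sin 2x
D E_pi E_pi (D ∘ E_pi ∘ E_pi) (D ∘ E_pi ∘ E_pi) D (E_3pi/2 + D^2 + D) f = -3cos x + (9/2)sin x - (400/3)cos 2x - (160/3)sin 2x


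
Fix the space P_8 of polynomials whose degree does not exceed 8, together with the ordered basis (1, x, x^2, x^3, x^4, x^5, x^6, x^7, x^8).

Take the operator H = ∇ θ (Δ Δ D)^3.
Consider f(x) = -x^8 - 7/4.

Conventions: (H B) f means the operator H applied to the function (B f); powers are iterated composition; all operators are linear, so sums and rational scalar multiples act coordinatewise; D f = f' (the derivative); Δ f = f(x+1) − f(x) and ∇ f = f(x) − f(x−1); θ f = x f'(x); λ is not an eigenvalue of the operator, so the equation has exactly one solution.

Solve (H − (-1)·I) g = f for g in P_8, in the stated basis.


the result is g(x) = -x^8 - 7/4

write g with unknown coordinates in the stated basis and equate coefficients in (H − (-1)·I) g = f
solving from the highest basis element down gives g = -x^8 - 7/4
check: H g = 0
so H g − (-1)·g = -x^8 - 7/4 = f ✓


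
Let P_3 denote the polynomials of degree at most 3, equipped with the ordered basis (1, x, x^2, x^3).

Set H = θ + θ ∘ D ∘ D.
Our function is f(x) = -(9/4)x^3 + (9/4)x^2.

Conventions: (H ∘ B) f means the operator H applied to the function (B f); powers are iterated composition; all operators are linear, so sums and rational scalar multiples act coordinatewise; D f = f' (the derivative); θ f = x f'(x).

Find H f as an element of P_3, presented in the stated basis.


θ f = -(27/4)x^3 + (9/2)x^2
D f = -(27/4)x^2 + (9/2)x
D D f = -(27/2)x + 9/2
θ D D f = -(27/2)x
(θ + θ ∘ D ∘ D) f = -(27/4)x^3 + (9/2)x^2 - (27/2)x

the image equals g(x) = -(27/4)x^3 + (9/2)x^2 - (27/2)x


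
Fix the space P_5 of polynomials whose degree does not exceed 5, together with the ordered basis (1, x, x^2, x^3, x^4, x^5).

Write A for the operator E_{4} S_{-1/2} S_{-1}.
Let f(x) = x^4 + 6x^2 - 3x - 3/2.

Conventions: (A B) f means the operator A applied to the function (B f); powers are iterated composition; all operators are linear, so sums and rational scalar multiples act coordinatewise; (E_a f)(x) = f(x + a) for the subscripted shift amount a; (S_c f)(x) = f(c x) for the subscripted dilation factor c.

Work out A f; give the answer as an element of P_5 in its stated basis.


S_{-1} f = x^4 + 6x^2 + 3x - 3/2
S_{-1/2} S_{-1} f = (1/16)x^4 + (3/2)x^2 - (3/2)x - 3/2
E_{4} S_{-1/2} S_{-1} f = (1/16)x^4 + x^3 + (15/2)x^2 + (53/2)x + 65/2

the result is g(x) = (1/16)x^4 + x^3 + (15/2)x^2 + (53/2)x + 65/2


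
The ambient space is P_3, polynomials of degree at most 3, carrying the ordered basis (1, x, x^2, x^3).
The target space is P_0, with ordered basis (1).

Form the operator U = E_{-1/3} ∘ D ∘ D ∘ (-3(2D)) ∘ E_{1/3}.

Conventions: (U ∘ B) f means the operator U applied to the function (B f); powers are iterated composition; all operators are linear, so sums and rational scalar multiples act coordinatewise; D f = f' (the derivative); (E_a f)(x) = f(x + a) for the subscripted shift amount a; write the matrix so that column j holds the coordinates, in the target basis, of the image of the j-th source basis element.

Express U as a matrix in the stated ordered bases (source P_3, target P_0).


image of 1: 0
image of x: 0
image of x^2: 0
image of x^3: -36
each image's coordinates form column j of the matrix

the matrix is [[0, 0, 0, -36]] (rows listed top to bottom)


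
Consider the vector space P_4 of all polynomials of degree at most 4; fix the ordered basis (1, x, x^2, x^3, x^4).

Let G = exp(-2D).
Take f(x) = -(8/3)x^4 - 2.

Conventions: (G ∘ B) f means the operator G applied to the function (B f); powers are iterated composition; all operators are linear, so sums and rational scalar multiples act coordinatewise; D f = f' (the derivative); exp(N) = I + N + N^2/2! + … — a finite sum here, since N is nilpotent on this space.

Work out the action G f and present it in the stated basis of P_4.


the result is g(x) = -(8/3)x^4 + (64/3)x^3 - 64x^2 + (256/3)x - 134/3

order-1 term: (64/3)x^3
order-2 term: -64x^2
order-3 term: (256/3)x
order-4 term: -128/3
the series for exp(-2D) f terminates at order 4
exp(-2D) f = -(8/3)x^4 + (64/3)x^3 - 64x^2 + (256/3)x - 134/3


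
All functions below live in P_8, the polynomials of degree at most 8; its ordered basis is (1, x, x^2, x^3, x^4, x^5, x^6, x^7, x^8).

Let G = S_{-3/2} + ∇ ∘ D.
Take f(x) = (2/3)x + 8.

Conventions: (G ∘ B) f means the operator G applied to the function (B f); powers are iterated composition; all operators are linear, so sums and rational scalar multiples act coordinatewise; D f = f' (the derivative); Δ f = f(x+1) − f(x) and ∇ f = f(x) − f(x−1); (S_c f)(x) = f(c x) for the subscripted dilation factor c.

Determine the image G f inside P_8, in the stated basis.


S_{-3/2} f = -x + 8
D f = 2/3
∇ D f = 0
(S_{-3/2} + ∇ ∘ D) f = -x + 8

g(x) = -x + 8


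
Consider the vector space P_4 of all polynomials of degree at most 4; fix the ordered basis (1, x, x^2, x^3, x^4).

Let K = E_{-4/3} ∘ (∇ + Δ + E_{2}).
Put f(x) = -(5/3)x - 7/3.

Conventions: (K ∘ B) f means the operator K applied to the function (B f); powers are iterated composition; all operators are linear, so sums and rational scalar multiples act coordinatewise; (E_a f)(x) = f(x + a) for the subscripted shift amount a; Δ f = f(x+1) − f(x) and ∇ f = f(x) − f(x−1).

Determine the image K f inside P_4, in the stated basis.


∇ f = -5/3
Δ f = -5/3
E_{2} f = -(5/3)x - 17/3
(∇ + Δ + E_{2}) f = -(5/3)x - 9
E_{-4/3} (∇ + Δ + E_{2}) f = -(5/3)x - 61/9

g(x) = -(5/3)x - 61/9


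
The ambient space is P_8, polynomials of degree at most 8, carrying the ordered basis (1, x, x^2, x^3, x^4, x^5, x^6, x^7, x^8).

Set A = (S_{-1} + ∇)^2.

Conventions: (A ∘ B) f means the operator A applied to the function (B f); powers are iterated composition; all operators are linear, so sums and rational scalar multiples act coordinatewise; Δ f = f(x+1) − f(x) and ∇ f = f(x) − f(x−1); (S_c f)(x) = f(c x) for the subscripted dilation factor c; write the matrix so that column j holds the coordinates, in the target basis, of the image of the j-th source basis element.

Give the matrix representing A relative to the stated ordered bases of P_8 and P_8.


the matrix is [[1, 0, 0, -6, 12, -30, 60, -126, 252]; [0, 1, 0, 12, -24, 80, -180, 448, -1008]; [0, 0, 1, 0, 0, -60, 180, -630, 1680]; [0, 0, 0, 1, 0, 40, -120, 560, -1680]; [0, 0, 0, 0, 1, 0, 0, -210, 840]; [0, 0, 0, 0, 0, 1, 0, 84, -336]; [0, 0, 0, 0, 0, 0, 1, 0, 0]; [0, 0, 0, 0, 0, 0, 0, 1, 0]; [0, 0, 0, 0, 0, 0, 0, 0, 1]] (rows listed top to bottom)

image of 1: 1
image of x: x
image of x^2: x^2
image of x^3: x^3 + 12x - 6
image of x^4: x^4 - 24x + 12
image of x^5: x^5 + 40x^3 - 60x^2 + 80x - 30
image of x^6: x^6 - 120x^3 + 180x^2 - 180x + 60
image of x^7: x^7 + 84x^5 - 210x^4 + 560x^3 - 630x^2 + 448x - 126
image of x^8: x^8 - 336x^5 + 840x^4 - 1680x^3 + 1680x^2 - 1008x + 252
each image's coordinates form column j of the matrix
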